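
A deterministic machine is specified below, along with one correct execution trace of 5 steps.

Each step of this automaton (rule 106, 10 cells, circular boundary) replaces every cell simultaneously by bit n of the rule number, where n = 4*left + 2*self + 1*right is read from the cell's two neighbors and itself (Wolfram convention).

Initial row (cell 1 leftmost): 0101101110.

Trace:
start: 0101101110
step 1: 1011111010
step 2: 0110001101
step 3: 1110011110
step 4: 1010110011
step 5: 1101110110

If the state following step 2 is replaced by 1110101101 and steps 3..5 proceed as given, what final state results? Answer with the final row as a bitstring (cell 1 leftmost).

1100010010

state after step 2 := 1110101101
step 3: 0011011111
step 4: 0111110001
step 5: 1100010010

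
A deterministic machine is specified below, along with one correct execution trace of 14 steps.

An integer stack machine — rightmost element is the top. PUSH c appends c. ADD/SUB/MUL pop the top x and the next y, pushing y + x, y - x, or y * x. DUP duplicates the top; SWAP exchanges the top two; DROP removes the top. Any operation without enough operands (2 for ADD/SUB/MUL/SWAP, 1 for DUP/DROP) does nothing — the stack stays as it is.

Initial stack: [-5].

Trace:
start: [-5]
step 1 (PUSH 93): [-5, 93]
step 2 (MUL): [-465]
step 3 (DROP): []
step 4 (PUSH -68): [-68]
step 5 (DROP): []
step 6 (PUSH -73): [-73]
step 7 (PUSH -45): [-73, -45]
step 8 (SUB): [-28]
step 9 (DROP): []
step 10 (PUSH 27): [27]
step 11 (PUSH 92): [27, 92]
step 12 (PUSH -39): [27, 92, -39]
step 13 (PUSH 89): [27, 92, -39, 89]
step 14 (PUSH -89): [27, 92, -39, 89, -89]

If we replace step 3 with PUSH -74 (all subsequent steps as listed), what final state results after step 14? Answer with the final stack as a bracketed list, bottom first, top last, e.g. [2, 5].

[-465, -74, 27, 92, -39, 89, -89]

(re-executing from step 3 with the substitution; state before step 3: [-465])
step 3 (PUSH -74): [-465, -74]
step 4 (PUSH -68): [-465, -74, -68]
step 5 (DROP): [-465, -74]
step 6 (PUSH -73): [-465, -74, -73]
step 7 (PUSH -45): [-465, -74, -73, -45]
step 8 (SUB): [-465, -74, -28]
step 9 (DROP): [-465, -74]
step 10 (PUSH 27): [-465, -74, 27]
step 11 (PUSH 92): [-465, -74, 27, 92]
step 12 (PUSH -39): [-465, -74, 27, 92, -39]
step 13 (PUSH 89): [-465, -74, 27, 92, -39, 89]
step 14 (PUSH -89): [-465, -74, 27, 92, -39, 89, -89]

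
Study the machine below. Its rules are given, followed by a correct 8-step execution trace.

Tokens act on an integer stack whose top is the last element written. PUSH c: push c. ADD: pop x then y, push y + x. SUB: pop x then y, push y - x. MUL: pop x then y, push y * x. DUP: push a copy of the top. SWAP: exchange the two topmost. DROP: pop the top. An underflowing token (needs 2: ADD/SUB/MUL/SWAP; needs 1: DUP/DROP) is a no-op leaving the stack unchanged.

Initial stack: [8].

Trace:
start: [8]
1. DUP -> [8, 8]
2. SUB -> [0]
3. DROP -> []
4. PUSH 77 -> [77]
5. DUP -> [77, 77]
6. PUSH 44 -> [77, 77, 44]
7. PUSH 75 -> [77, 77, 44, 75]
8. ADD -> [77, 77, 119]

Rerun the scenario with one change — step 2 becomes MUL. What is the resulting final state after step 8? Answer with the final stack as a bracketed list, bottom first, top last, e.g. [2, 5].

[77, 77, 119]

(re-executing from step 2 with the substitution; state before step 2: [8, 8])
2. MUL -> [64]
3. DROP -> []
4. PUSH 77 -> [77]
5. DUP -> [77, 77]
6. PUSH 44 -> [77, 77, 44]
7. PUSH 75 -> [77, 77, 44, 75]
8. ADD -> [77, 77, 119]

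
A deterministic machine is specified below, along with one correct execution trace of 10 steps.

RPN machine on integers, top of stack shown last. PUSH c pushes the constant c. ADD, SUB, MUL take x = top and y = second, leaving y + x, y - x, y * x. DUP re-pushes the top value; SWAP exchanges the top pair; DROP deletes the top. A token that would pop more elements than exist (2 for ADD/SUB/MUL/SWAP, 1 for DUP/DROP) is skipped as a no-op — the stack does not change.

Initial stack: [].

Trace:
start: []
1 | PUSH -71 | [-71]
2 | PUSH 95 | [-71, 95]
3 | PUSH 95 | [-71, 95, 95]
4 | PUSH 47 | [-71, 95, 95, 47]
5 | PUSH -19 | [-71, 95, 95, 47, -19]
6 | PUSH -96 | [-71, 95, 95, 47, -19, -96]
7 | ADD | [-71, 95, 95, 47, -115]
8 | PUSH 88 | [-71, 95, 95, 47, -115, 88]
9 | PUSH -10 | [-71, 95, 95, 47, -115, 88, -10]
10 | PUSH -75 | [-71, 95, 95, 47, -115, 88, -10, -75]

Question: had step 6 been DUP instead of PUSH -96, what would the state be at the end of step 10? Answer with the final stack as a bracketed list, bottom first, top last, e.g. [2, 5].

[-71, 95, 95, 47, -38, 88, -10, -75]

(re-executing from step 6 with the substitution; state before step 6: [-71, 95, 95, 47, -19])
6 | DUP | [-71, 95, 95, 47, -19, -19]
7 | ADD | [-71, 95, 95, 47, -38]
8 | PUSH 88 | [-71, 95, 95, 47, -38, 88]
9 | PUSH -10 | [-71, 95, 95, 47, -38, 88, -10]
10 | PUSH -75 | [-71, 95, 95, 47, -38, 88, -10, -75]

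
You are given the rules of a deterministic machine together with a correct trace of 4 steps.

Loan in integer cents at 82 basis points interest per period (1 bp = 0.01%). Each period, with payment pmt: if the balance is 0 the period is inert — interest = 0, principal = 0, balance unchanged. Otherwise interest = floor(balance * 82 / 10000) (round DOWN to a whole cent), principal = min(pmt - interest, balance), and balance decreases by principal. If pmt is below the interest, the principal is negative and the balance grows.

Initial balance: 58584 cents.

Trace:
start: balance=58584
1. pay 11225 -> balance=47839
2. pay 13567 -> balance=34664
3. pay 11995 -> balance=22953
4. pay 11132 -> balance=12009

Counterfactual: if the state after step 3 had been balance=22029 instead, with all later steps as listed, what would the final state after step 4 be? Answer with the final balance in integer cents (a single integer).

state after step 3 := balance=22029
4. pay 11132 -> balance=11077

11077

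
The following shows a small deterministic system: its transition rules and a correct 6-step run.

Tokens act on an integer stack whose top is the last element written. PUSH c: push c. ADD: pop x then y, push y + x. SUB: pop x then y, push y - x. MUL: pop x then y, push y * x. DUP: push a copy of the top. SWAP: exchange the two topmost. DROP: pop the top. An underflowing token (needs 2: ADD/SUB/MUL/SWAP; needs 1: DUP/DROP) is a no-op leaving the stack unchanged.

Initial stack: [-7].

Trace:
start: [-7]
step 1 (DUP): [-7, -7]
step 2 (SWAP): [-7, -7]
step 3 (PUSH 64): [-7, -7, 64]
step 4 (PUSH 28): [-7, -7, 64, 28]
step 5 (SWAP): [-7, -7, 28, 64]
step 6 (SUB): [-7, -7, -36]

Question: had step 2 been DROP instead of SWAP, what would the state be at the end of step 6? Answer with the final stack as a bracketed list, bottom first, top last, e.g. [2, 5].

[-7, -36]

(re-executing from step 2 with the substitution; state before step 2: [-7, -7])
step 2 (DROP): [-7]
step 3 (PUSH 64): [-7, 64]
step 4 (PUSH 28): [-7, 64, 28]
step 5 (SWAP): [-7, 28, 64]
step 6 (SUB): [-7, -36]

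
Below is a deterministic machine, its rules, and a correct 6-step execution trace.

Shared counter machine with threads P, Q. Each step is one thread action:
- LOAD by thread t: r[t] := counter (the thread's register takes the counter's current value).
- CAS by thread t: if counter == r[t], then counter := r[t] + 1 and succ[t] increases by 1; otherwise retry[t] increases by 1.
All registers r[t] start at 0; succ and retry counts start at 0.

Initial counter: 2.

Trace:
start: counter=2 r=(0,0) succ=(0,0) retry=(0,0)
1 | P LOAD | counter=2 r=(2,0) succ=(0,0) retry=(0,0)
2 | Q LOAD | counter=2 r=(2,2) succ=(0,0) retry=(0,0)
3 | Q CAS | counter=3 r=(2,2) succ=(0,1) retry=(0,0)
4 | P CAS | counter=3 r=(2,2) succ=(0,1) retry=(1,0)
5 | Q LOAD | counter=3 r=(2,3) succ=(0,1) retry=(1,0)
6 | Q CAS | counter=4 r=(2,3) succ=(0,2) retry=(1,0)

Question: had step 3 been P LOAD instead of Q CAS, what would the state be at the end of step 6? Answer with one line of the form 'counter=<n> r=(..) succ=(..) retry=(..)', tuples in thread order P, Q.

counter=4 r=(2,3) succ=(1,1) retry=(0,0)

(re-executing from step 3 with the substitution; state before step 3: counter=2 r=(2,2) succ=(0,0) retry=(0,0))
3 | P LOAD | counter=2 r=(2,2) succ=(0,0) retry=(0,0)
4 | P CAS | counter=3 r=(2,2) succ=(1,0) retry=(0,0)
5 | Q LOAD | counter=3 r=(2,3) succ=(1,0) retry=(0,0)
6 | Q CAS | counter=4 r=(2,3) succ=(1,1) retry=(0,0)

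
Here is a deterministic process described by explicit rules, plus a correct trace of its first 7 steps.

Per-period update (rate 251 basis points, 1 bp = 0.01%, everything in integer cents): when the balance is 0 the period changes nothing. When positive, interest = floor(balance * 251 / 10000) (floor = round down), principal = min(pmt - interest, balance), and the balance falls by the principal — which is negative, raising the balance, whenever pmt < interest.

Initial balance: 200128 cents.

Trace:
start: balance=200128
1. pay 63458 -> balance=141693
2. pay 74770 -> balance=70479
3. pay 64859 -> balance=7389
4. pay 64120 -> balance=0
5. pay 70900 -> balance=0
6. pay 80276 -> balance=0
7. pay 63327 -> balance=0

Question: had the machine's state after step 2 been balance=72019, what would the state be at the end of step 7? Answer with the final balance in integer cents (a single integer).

state after step 2 := balance=72019
3. pay 64859 -> balance=8967
4. pay 64120 -> balance=0
5. pay 70900 -> balance=0
6. pay 80276 -> balance=0
7. pay 63327 -> balance=0

0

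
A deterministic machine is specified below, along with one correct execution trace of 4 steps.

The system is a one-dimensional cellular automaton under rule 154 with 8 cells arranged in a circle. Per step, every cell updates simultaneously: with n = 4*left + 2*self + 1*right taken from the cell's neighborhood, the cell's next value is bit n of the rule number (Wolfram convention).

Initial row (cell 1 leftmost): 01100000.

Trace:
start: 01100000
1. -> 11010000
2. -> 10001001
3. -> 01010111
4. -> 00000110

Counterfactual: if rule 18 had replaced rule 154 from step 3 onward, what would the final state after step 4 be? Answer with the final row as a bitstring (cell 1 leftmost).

(re-executing steps 3..4 under rule 18; state before step 3: 10001001)
3. -> 01010110
4. -> 10000001

10000001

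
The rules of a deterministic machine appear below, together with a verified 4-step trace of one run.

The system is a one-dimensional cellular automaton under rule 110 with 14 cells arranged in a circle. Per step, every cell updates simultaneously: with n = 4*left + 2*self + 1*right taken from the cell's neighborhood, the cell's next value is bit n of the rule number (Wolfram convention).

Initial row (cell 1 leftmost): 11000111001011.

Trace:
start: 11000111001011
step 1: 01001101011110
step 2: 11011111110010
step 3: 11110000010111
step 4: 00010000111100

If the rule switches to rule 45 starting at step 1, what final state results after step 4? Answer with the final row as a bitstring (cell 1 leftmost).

(re-executing steps 1..4 under rule 45; state before step 1: 11000111001011)
step 1: 00010100001110
step 2: 11011101101000
step 3: 10110011011010
step 4: 11100010110111

11100010110111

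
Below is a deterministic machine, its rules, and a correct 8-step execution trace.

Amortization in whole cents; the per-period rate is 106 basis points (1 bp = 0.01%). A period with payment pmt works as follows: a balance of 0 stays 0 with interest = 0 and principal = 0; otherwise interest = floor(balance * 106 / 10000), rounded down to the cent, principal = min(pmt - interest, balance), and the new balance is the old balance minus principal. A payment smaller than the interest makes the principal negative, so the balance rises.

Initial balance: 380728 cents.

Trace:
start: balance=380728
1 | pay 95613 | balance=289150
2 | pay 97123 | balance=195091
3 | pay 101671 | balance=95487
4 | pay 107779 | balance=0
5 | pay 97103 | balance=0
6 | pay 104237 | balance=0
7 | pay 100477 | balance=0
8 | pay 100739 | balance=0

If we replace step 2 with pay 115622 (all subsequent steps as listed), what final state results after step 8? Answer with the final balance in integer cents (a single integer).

0

(re-executing from step 2 with the substitution; state before step 2: balance=289150)
2 | pay 115622 | balance=176592
3 | pay 101671 | balance=76792
4 | pay 107779 | balance=0
5 | pay 97103 | balance=0
6 | pay 104237 | balance=0
7 | pay 100477 | balance=0
8 | pay 100739 | balance=0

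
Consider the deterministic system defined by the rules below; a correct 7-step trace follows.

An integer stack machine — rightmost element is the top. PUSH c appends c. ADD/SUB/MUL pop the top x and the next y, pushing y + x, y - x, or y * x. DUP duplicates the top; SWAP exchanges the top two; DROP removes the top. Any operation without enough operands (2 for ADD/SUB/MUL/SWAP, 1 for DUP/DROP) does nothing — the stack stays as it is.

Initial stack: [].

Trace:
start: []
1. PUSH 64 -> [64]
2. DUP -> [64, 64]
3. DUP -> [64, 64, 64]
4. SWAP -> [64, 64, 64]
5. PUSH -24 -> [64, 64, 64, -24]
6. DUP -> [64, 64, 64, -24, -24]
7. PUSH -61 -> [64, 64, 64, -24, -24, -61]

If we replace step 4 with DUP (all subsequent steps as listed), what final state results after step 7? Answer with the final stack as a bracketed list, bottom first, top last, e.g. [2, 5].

[64, 64, 64, 64, -24, -24, -61]

(re-executing from step 4 with the substitution; state before step 4: [64, 64, 64])
4. DUP -> [64, 64, 64, 64]
5. PUSH -24 -> [64, 64, 64, 64, -24]
6. DUP -> [64, 64, 64, 64, -24, -24]
7. PUSH -61 -> [64, 64, 64, 64, -24, -24, -61]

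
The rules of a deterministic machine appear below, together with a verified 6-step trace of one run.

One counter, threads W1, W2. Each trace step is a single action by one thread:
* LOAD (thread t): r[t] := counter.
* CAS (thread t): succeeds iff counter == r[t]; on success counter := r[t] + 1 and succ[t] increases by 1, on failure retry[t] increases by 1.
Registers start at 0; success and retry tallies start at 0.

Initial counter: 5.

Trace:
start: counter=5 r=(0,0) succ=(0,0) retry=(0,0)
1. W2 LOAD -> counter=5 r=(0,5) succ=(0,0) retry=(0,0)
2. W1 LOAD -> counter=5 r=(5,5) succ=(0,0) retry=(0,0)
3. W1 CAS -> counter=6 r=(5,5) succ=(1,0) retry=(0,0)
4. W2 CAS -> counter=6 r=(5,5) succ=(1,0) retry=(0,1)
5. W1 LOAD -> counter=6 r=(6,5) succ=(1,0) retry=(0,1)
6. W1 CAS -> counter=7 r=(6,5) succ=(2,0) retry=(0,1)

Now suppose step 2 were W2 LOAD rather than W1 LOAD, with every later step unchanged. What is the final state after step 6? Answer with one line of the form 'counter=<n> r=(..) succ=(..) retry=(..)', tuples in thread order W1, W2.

(re-executing from step 2 with the substitution; state before step 2: counter=5 r=(0,5) succ=(0,0) retry=(0,0))
2. W2 LOAD -> counter=5 r=(0,5) succ=(0,0) retry=(0,0)
3. W1 CAS -> counter=5 r=(0,5) succ=(0,0) retry=(1,0)
4. W2 CAS -> counter=6 r=(0,5) succ=(0,1) retry=(1,0)
5. W1 LOAD -> counter=6 r=(6,5) succ=(0,1) retry=(1,0)
6. W1 CAS -> counter=7 r=(6,5) succ=(1,1) retry=(1,0)

counter=7 r=(6,5) succ=(1,1) retry=(1,0)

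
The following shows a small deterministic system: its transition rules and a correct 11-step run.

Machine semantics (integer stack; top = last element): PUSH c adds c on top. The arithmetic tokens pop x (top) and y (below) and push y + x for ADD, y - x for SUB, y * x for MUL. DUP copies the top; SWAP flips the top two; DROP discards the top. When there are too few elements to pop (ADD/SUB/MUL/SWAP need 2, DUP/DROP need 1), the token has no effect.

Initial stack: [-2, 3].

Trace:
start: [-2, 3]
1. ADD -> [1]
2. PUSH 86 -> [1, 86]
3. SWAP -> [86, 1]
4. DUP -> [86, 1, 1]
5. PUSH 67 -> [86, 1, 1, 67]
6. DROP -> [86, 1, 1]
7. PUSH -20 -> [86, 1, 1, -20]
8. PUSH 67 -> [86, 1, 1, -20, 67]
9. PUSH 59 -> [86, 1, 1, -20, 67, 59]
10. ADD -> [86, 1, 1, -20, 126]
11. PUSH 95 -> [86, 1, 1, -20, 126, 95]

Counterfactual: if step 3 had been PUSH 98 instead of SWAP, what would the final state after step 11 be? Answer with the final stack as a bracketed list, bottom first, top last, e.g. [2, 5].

[1, 86, 98, 98, -20, 126, 95]

(re-executing from step 3 with the substitution; state before step 3: [1, 86])
3. PUSH 98 -> [1, 86, 98]
4. DUP -> [1, 86, 98, 98]
5. PUSH 67 -> [1, 86, 98, 98, 67]
6. DROP -> [1, 86, 98, 98]
7. PUSH -20 -> [1, 86, 98, 98, -20]
8. PUSH 67 -> [1, 86, 98, 98, -20, 67]
9. PUSH 59 -> [1, 86, 98, 98, -20, 67, 59]
10. ADD -> [1, 86, 98, 98, -20, 126]
11. PUSH 95 -> [1, 86, 98, 98, -20, 126, 95]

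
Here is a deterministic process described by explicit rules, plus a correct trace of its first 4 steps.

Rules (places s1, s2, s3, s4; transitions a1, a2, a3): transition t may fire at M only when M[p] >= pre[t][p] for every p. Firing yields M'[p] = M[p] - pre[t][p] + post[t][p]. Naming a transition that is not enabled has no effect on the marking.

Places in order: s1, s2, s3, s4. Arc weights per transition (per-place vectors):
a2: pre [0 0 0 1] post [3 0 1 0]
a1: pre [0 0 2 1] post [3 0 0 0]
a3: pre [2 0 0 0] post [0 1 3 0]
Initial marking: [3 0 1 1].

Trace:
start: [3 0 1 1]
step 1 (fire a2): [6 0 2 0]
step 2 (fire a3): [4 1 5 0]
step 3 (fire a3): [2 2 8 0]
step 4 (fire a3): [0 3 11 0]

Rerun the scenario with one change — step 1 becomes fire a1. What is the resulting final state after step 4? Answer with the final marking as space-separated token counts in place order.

(re-executing from step 1 with the substitution; state before step 1: [3 0 1 1])
step 1 (fire a1): [3 0 1 1]
step 2 (fire a3): [1 1 4 1]
step 3 (fire a3): [1 1 4 1]
step 4 (fire a3): [1 1 4 1]

1 1 4 1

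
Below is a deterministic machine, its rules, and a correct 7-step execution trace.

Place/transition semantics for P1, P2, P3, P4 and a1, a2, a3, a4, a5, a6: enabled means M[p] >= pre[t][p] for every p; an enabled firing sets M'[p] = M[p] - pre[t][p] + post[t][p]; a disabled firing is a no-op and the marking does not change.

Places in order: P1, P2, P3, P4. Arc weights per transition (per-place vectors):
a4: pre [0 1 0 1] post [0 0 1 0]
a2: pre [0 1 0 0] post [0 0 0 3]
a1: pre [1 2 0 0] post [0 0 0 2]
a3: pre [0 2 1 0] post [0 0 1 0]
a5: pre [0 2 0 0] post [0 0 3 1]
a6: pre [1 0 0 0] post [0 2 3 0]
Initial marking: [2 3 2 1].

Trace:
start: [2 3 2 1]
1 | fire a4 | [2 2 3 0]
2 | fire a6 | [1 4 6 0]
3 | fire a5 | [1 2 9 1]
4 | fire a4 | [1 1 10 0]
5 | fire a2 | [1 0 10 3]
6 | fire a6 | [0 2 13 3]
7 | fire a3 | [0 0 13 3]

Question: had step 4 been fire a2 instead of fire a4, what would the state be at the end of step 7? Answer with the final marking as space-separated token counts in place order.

(re-executing from step 4 with the substitution; state before step 4: [1 2 9 1])
4 | fire a2 | [1 1 9 4]
5 | fire a2 | [1 0 9 7]
6 | fire a6 | [0 2 12 7]
7 | fire a3 | [0 0 12 7]

0 0 12 7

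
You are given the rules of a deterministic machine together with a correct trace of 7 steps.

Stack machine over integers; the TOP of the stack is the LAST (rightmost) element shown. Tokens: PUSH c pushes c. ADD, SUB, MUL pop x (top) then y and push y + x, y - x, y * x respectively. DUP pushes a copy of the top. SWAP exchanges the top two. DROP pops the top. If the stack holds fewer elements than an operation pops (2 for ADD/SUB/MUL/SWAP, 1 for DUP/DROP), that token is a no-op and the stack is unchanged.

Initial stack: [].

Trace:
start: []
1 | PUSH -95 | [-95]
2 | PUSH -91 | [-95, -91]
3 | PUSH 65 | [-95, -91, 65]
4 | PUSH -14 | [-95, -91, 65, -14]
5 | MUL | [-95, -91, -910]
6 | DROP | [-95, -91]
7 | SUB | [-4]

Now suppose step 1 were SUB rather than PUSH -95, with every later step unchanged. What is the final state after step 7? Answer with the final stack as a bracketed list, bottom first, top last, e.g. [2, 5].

(re-executing from step 1 with the substitution; state before step 1: [])
1 | SUB | []
2 | PUSH -91 | [-91]
3 | PUSH 65 | [-91, 65]
4 | PUSH -14 | [-91, 65, -14]
5 | MUL | [-91, -910]
6 | DROP | [-91]
7 | SUB | [-91]

[-91]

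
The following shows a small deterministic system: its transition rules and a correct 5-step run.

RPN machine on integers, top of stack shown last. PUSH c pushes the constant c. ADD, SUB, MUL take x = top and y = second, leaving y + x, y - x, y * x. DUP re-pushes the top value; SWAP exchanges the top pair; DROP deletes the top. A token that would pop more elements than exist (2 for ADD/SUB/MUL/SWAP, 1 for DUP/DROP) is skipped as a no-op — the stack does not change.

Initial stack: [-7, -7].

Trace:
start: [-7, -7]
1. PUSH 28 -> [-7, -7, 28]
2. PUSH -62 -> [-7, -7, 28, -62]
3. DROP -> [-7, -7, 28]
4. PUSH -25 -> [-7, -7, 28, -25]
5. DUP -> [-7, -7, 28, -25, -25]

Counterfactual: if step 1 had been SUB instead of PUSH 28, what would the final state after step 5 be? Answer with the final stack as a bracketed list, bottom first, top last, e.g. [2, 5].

[0, -25, -25]

(re-executing from step 1 with the substitution; state before step 1: [-7, -7])
1. SUB -> [0]
2. PUSH -62 -> [0, -62]
3. DROP -> [0]
4. PUSH -25 -> [0, -25]
5. DUP -> [0, -25, -25]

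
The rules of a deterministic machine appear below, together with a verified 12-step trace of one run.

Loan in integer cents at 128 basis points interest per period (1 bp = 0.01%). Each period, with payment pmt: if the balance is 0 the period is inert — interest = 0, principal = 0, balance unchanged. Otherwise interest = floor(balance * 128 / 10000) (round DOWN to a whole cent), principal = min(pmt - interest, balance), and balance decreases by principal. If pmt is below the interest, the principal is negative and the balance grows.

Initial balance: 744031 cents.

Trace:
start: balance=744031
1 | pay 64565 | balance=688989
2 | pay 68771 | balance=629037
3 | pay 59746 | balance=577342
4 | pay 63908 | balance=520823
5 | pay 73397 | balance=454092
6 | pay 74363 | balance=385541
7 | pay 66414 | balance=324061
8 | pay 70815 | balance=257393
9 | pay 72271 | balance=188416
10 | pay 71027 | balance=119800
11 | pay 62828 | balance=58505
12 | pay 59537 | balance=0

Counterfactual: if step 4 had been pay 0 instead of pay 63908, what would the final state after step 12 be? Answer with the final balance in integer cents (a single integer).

(re-executing from step 4 with the substitution; state before step 4: balance=577342)
4 | pay 0 | balance=584731
5 | pay 73397 | balance=518818
6 | pay 74363 | balance=451095
7 | pay 66414 | balance=390455
8 | pay 70815 | balance=324637
9 | pay 72271 | balance=256521
10 | pay 71027 | balance=188777
11 | pay 62828 | balance=128365
12 | pay 59537 | balance=70471

70471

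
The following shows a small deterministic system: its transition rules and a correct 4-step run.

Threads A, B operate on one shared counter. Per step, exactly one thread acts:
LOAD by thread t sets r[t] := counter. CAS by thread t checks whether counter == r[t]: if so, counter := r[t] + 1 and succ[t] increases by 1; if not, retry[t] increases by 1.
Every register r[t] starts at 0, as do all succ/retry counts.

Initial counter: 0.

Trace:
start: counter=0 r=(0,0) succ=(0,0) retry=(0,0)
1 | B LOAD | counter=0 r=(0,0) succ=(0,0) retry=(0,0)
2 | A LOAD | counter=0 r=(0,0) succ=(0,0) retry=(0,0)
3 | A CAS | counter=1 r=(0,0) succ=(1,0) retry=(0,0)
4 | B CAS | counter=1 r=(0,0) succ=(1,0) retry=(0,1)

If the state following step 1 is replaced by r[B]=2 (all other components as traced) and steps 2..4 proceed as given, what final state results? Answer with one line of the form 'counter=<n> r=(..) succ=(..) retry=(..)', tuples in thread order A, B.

state after step 1 := counter=0 r=(0,2) succ=(0,0) retry=(0,0)
2 | A LOAD | counter=0 r=(0,2) succ=(0,0) retry=(0,0)
3 | A CAS | counter=1 r=(0,2) succ=(1,0) retry=(0,0)
4 | B CAS | counter=1 r=(0,2) succ=(1,0) retry=(0,1)

counter=1 r=(0,2) succ=(1,0) retry=(0,1)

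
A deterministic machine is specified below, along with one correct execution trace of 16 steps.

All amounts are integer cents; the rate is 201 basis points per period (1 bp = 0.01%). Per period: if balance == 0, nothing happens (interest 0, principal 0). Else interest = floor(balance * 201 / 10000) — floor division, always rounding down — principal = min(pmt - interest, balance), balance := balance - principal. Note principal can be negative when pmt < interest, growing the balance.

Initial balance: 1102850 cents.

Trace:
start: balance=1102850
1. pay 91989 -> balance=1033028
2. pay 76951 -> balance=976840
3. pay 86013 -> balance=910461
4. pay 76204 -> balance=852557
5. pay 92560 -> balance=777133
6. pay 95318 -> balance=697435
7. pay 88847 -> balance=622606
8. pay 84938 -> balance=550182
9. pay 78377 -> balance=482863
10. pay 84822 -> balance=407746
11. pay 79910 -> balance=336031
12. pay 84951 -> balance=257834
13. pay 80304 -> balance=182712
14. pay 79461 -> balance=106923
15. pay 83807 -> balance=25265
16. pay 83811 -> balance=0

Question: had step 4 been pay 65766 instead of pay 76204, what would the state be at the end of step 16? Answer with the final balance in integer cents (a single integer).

0

(re-executing from step 4 with the substitution; state before step 4: balance=910461)
4. pay 65766 -> balance=862995
5. pay 92560 -> balance=787781
6. pay 95318 -> balance=708297
7. pay 88847 -> balance=633686
8. pay 84938 -> balance=561485
9. pay 78377 -> balance=494393
10. pay 84822 -> balance=419508
11. pay 79910 -> balance=348030
12. pay 84951 -> balance=270074
13. pay 80304 -> balance=195198
14. pay 79461 -> balance=119660
15. pay 83807 -> balance=38258
16. pay 83811 -> balance=0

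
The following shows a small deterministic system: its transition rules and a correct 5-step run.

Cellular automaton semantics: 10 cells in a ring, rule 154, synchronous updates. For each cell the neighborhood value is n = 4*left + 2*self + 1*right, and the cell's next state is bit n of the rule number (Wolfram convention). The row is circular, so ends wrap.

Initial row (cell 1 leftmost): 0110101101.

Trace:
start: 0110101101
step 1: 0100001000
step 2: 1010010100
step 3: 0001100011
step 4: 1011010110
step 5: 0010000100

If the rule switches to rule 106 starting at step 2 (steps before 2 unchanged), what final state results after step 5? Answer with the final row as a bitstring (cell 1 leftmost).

0010000100

(re-executing steps 2..5 under rule 106; state before step 2: 0100001000)
step 2: 1000010000
step 3: 0000100001
step 4: 0001000010
step 5: 0010000100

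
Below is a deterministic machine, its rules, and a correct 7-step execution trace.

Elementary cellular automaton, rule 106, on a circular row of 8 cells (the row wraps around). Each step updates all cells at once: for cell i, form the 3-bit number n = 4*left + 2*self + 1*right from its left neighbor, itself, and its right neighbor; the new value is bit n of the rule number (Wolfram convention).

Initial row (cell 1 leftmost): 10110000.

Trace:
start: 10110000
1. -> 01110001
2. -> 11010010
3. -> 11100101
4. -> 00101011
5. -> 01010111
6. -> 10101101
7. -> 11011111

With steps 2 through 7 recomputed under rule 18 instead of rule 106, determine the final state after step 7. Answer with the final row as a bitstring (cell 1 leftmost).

(re-executing steps 2..7 under rule 18; state before step 2: 01110001)
2. -> 00001010
3. -> 00010001
4. -> 10101010
5. -> 00000000
6. -> 00000000
7. -> 00000000

00000000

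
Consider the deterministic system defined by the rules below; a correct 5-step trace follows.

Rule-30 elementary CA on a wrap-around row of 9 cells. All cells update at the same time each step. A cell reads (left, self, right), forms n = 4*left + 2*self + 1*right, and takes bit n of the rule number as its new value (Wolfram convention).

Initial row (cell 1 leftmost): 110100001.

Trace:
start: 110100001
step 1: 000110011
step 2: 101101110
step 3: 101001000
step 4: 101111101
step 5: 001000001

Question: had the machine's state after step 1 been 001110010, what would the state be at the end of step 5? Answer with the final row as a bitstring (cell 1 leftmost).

state after step 1 := 001110010
step 2: 011001111
step 3: 010111000
step 4: 110100100
step 5: 100111111

100111111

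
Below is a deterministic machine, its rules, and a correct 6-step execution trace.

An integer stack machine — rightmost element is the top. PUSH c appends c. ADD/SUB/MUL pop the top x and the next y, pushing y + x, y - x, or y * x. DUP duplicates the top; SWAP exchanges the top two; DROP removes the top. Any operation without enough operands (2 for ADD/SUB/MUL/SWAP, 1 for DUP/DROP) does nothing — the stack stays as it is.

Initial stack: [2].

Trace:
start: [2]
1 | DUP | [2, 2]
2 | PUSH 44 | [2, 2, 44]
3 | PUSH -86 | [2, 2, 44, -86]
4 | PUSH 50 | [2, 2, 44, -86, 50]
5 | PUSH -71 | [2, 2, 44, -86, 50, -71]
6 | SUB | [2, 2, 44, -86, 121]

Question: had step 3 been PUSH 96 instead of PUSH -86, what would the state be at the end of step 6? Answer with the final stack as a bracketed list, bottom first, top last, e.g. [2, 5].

[2, 2, 44, 96, 121]

(re-executing from step 3 with the substitution; state before step 3: [2, 2, 44])
3 | PUSH 96 | [2, 2, 44, 96]
4 | PUSH 50 | [2, 2, 44, 96, 50]
5 | PUSH -71 | [2, 2, 44, 96, 50, -71]
6 | SUB | [2, 2, 44, 96, 121]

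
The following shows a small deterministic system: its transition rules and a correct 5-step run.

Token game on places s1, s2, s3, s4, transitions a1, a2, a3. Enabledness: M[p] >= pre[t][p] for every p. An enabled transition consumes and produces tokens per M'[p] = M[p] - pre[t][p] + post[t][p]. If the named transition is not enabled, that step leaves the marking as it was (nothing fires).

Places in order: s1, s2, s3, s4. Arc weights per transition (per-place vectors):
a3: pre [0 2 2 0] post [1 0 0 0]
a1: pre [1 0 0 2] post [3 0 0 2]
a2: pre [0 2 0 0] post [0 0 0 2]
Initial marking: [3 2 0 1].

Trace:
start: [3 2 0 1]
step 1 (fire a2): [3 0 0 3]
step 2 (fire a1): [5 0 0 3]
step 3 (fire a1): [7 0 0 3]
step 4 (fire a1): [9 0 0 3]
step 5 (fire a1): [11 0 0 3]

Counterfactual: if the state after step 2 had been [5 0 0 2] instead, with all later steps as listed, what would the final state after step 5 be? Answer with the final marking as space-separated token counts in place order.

11 0 0 2

state after step 2 := [5 0 0 2]
step 3 (fire a1): [7 0 0 2]
step 4 (fire a1): [9 0 0 2]
step 5 (fire a1): [11 0 0 2]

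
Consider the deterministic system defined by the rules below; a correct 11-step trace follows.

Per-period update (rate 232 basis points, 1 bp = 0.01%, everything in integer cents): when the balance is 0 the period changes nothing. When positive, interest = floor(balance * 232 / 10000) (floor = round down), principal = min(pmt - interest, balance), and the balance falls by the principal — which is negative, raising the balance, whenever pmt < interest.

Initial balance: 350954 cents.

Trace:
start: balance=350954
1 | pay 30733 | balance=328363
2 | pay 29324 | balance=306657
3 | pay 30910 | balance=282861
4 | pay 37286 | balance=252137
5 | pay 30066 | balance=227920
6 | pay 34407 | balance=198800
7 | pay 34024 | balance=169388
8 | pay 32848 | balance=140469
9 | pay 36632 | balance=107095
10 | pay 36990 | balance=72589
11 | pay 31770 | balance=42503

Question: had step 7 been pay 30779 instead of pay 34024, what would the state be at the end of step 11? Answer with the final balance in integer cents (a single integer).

46060

(re-executing from step 7 with the substitution; state before step 7: balance=198800)
7 | pay 30779 | balance=172633
8 | pay 32848 | balance=143790
9 | pay 36632 | balance=110493
10 | pay 36990 | balance=76066
11 | pay 31770 | balance=46060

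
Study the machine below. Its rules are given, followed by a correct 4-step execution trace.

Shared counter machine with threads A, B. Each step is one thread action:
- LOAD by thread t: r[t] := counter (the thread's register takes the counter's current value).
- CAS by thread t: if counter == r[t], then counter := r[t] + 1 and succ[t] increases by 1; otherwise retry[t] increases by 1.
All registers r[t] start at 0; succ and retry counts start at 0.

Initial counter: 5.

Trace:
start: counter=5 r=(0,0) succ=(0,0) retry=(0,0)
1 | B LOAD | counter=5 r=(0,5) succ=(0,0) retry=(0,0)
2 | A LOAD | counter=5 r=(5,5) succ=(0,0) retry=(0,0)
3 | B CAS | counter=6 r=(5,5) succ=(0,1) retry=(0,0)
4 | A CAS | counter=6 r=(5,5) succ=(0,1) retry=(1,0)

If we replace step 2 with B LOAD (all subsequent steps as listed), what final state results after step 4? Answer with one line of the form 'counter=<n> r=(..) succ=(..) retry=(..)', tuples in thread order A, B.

(re-executing from step 2 with the substitution; state before step 2: counter=5 r=(0,5) succ=(0,0) retry=(0,0))
2 | B LOAD | counter=5 r=(0,5) succ=(0,0) retry=(0,0)
3 | B CAS | counter=6 r=(0,5) succ=(0,1) retry=(0,0)
4 | A CAS | counter=6 r=(0,5) succ=(0,1) retry=(1,0)

counter=6 r=(0,5) succ=(0,1) retry=(1,0)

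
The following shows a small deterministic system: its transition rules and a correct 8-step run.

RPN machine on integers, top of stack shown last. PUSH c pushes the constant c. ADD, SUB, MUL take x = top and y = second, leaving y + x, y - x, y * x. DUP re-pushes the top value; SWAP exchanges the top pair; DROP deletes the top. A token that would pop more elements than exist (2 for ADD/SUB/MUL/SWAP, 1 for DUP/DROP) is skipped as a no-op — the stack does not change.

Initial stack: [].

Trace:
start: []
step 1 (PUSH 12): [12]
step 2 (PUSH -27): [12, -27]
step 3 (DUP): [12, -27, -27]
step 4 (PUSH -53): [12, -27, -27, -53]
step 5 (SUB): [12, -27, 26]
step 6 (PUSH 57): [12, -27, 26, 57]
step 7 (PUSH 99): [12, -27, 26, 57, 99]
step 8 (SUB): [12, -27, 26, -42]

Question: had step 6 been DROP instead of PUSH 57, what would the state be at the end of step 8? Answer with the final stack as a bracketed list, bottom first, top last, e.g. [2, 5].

[12, -126]

(re-executing from step 6 with the substitution; state before step 6: [12, -27, 26])
step 6 (DROP): [12, -27]
step 7 (PUSH 99): [12, -27, 99]
step 8 (SUB): [12, -126]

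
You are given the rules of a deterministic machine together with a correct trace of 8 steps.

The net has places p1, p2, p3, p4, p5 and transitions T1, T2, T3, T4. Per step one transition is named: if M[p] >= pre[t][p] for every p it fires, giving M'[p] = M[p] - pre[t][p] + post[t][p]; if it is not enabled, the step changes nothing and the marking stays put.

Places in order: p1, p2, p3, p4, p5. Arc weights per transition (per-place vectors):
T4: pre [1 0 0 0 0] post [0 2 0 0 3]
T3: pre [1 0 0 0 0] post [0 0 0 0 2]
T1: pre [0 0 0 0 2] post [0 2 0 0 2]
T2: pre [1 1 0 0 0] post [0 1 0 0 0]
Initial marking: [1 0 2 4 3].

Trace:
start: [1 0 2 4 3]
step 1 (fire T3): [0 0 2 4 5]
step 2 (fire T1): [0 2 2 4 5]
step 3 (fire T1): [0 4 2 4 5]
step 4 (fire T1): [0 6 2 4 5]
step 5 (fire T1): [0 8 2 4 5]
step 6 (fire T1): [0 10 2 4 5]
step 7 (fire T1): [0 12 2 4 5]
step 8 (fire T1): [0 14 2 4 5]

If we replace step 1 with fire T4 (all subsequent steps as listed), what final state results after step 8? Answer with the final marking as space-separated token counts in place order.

0 16 2 4 6

(re-executing from step 1 with the substitution; state before step 1: [1 0 2 4 3])
step 1 (fire T4): [0 2 2 4 6]
step 2 (fire T1): [0 4 2 4 6]
step 3 (fire T1): [0 6 2 4 6]
step 4 (fire T1): [0 8 2 4 6]
step 5 (fire T1): [0 10 2 4 6]
step 6 (fire T1): [0 12 2 4 6]
step 7 (fire T1): [0 14 2 4 6]
step 8 (fire T1): [0 16 2 4 6]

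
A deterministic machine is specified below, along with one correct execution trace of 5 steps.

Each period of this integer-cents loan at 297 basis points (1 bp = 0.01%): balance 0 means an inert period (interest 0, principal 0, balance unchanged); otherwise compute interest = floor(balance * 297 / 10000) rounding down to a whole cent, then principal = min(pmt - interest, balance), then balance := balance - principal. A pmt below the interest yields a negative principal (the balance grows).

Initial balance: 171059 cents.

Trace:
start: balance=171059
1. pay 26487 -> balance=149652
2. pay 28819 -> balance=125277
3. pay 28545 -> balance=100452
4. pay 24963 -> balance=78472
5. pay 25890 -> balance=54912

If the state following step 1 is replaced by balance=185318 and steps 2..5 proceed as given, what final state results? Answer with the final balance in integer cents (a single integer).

95008

state after step 1 := balance=185318
2. pay 28819 -> balance=162002
3. pay 28545 -> balance=138268
4. pay 24963 -> balance=117411
5. pay 25890 -> balance=95008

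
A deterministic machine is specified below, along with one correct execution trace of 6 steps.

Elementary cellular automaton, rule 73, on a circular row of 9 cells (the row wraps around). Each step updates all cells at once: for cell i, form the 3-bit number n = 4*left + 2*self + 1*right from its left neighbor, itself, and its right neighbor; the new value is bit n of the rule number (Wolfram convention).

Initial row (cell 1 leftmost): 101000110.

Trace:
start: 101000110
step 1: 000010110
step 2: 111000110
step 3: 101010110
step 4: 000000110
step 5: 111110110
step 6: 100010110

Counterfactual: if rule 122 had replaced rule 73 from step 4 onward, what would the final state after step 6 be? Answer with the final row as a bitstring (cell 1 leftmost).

110111111

(re-executing steps 4..6 under rule 122; state before step 4: 101010110)
step 4: 010101111
step 5: 101011001
step 6: 110111111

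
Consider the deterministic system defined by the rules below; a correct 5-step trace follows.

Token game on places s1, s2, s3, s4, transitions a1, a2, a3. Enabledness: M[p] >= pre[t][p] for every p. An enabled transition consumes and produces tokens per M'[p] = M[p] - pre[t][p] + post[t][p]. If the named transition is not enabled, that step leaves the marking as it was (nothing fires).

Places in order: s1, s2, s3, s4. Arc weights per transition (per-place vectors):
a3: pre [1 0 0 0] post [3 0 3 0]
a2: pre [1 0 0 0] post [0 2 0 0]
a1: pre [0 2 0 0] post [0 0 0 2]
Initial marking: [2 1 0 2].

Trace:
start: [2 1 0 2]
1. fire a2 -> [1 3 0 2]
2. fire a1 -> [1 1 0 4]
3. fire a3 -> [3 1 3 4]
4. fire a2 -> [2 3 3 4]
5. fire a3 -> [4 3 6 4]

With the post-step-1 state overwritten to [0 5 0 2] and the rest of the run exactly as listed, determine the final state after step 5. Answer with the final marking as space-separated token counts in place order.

0 3 0 4

state after step 1 := [0 5 0 2]
2. fire a1 -> [0 3 0 4]
3. fire a3 -> [0 3 0 4]
4. fire a2 -> [0 3 0 4]
5. fire a3 -> [0 3 0 4]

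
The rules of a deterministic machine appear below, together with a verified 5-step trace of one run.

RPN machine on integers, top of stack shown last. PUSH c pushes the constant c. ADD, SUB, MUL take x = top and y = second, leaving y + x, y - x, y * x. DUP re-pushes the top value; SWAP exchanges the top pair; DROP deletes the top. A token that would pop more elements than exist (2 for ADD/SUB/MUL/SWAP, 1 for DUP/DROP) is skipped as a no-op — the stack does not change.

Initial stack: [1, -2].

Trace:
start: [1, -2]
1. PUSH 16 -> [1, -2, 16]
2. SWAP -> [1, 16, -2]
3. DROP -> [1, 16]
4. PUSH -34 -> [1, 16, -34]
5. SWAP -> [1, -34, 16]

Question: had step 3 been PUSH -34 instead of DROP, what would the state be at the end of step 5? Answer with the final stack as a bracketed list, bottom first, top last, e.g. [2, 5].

(re-executing from step 3 with the substitution; state before step 3: [1, 16, -2])
3. PUSH -34 -> [1, 16, -2, -34]
4. PUSH -34 -> [1, 16, -2, -34, -34]
5. SWAP -> [1, 16, -2, -34, -34]

[1, 16, -2, -34, -34]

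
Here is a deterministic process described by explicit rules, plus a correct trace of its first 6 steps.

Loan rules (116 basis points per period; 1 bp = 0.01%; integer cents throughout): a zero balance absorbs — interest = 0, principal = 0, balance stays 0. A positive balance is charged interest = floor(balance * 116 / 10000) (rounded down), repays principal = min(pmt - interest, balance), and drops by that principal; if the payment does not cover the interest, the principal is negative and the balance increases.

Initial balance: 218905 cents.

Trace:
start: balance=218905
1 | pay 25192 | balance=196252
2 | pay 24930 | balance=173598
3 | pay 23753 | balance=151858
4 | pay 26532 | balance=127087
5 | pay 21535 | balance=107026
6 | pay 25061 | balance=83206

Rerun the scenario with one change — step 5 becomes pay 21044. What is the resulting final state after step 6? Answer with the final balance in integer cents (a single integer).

83703

(re-executing from step 5 with the substitution; state before step 5: balance=127087)
5 | pay 21044 | balance=107517
6 | pay 25061 | balance=83703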